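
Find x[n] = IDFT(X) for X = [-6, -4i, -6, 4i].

x[n] = (1/4) Σ(k=0 to 3) X[k] · e^(2πikn/4)

Computing each x[n]:
x[0] = -3
x[1] = 2
x[2] = -3
x[3] = -2

x = [-3, 2, -3, -2]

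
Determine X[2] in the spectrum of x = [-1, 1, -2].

X[2] = Σ(n=0 to 2) x[n] · ω_3^(2n) where ω_3 = e^(-2πi/3)
= (-1)·ω_3^0 + (1)·ω_3^2 + (-2)·ω_3^4

X[2] = -0.5000+2.5981i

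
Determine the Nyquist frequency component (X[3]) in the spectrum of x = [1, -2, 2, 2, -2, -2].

X[3] = Σ(n=0 to 5) x[n] · ω_6^(3n) where ω_6 = e^(-2πi/6)
= (1)·ω_6^0 + (-2)·ω_6^3 + (2)·ω_6^6 + (2)·ω_6^9 + (-2)·ω_6^12 + (-2)·ω_6^15

X[3] = 3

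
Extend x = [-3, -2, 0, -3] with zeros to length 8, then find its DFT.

Original 4-point DFT: [-8, -3-1i, 2, -3+1i]
Zero-padded 8-point DFT provides frequency interpolation.

DFT_8([x, 0, ...]) = [-8, -2.2929+3.5355i, -3-1i, -3.7071+3.5355i, 2, -3.7071-3.5355i, -3+1i, -2.2929-3.5355i]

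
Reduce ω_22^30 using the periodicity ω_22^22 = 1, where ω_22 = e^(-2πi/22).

Since ω_22^22 = 1, powers reduce modulo 22.
30 mod 22 = 8
So ω_22^30 = ω_22^8 = e^(-2πi·8/22)

ω_22^30 = ω_22^8 = -0.6549-0.7557i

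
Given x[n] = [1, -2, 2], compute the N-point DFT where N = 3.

X[k] = Σ(n=0 to 2) x[n] · ω_3^(nk)
where ω_3 = e^(-2πi/3)

Computing each X[k]:
X[0] = 1
X[1] = 1.0000+3.4641i
X[2] = 1.0000-3.4641i

X = [1, 1.0000+3.4641i, 1.0000-3.4641i]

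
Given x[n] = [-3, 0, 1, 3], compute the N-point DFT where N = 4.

X[k] = Σ(n=0 to 3) x[n] · ω_4^(nk)
where ω_4 = e^(-2πi/4)

Computing each X[k]:
X[0] = 1
X[1] = -4+3i
X[2] = -5
X[3] = -4-3i

X = [1, -4+3i, -5, -4-3i]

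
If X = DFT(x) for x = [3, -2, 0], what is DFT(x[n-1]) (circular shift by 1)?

Time shift by 1: X_shifted[k] = ω_3^(1k) · X[k]
Shifted x = [0, 3, -2]

DFT(x[n-1]) = [1, -0.5000-4.3301i, -0.5000+4.3301i]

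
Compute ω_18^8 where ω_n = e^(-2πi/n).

ω_18^8 = e^(-2πi·8/18)
= cos(-2π·8/18) + i·sin(-2π·8/18)
= cos(-16π/18) + i·sin(-16π/18)

ω_18^8 = cos(-16π/18) + i·sin(-16π/18) = -0.9397-0.3420i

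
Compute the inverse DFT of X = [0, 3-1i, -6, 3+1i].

x[n] = (1/4) Σ(k=0 to 3) X[k] · e^(2πikn/4)

Computing each x[n]:
x[0] = 0
x[1] = 2
x[2] = -3
x[3] = 1

x = [0, 2, -3, 1]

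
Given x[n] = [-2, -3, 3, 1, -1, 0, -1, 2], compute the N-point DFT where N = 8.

X[k] = Σ(n=0 to 7) x[n] · ω_8^(nk)
where ω_8 = e^(-2πi/8)

Computing each X[k]:
X[0] = -1
X[1] = -2.4142-1.1716i
X[2] = -5+6i
X[3] = 0.4142+6.8284i
X[4] = -1
X[5] = 0.4142-6.8284i
X[6] = -5-6i
X[7] = -2.4142+1.1716i

X = [-1, -2.4142-1.1716i, -5+6i, 0.4142+6.8284i, -1, 0.4142-6.8284i, -5-6i, -2.4142+1.1716i]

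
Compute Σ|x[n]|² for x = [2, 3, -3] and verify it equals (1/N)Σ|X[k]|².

Time domain:
Σ|x[n]|² = |2|² + |3|² + |-3|² = 22.0000

Frequency domain:
(1/3)Σ|X[k]|² = (1/3)(|2|² + |2.0000-5.1962i|² + |2.0000+5.1962i|²) = (1/3)·66.0000 = 22.0000

Both sides agree, confirming Parseval's theorem.

Σ|x[n]|² = (1/N)Σ|X[k]|² = 22.0000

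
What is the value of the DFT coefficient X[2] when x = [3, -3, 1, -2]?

X[2] = Σ(n=0 to 3) x[n] · ω_4^(2n) where ω_4 = e^(-2πi/4)
= (3)·ω_4^0 + (-3)·ω_4^2 + (1)·ω_4^4 + (-2)·ω_4^6

X[2] = 9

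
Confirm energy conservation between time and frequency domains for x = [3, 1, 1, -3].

Time domain:
Σ|x[n]|² = |3|² + |1|² + |1|² + |-3|² = 20.0000

Frequency domain:
(1/4)Σ|X[k]|² = (1/4)(|2|² + |2-4i|² + |6|² + |2+4i|²) = (1/4)·80.0000 = 20.0000

Both sides agree, confirming Parseval's theorem.

Σ|x[n]|² = (1/N)Σ|X[k]|² = 20.0000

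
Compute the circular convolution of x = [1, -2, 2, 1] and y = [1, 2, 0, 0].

(x ⊛ y)[n] = Σ(m=0 to 3) x[m] · y[(n-m) mod 4]

Computing each output sample:
(x ⊛ y)[0] = 3
(x ⊛ y)[1] = 0
(x ⊛ y)[2] = -2
(x ⊛ y)[3] = 5

x ⊛ y = [3, 0, -2, 5]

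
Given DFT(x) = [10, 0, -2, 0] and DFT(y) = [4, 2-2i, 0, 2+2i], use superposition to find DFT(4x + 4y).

By linearity: DFT(4x + 4y) = 4·DFT(x) + 4·DFT(y)
= 4·[10, 0, -2, 0] + 4·[4, 2-2i, 0, 2+2i]

Computing element-wise:
Z[0] = 4·(10) + 4·(4) = 56
Z[1] = 4·(0) + 4·(2-2i) = 8-8i
Z[2] = 4·(-2) + 4·(0) = -8
Z[3] = 4·(0) + 4·(2+2i) = 8+8i

DFT(4x + 4y) = 4·X + 4·Y = [56, 8-8i, -8, 8+8i]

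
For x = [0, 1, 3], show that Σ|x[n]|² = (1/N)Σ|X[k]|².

Time domain:
Σ|x[n]|² = |0|² + |1|² + |3|² = 10.0000

Frequency domain:
(1/3)Σ|X[k]|² = (1/3)(|4|² + |-2.0000+1.7321i|² + |-2.0000-1.7321i|²) = (1/3)·30.0000 = 10.0000

Both sides agree, confirming Parseval's theorem.

Σ|x[n]|² = (1/N)Σ|X[k]|² = 10.0000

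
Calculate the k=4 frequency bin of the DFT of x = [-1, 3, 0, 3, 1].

X[4] = Σ(n=0 to 4) x[n] · ω_5^(4n) where ω_5 = e^(-2πi/5)
= (-1)·ω_5^0 + (3)·ω_5^4 + (0)·ω_5^8 + (3)·ω_5^12 + (1)·ω_5^16

X[4] = -2.1910+0.1388i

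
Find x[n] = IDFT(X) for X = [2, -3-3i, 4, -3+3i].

x[n] = (1/4) Σ(k=0 to 3) X[k] · e^(2πikn/4)

Computing each x[n]:
x[0] = 0
x[1] = 1
x[2] = 3
x[3] = -2

x = [0, 1, 3, -2]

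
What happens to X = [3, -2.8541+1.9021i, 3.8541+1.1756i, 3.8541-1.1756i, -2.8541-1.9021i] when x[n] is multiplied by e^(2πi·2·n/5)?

Modulation property: DFT(ω_5^(-2n)·x[n]) = X[(k-2) mod 5], so circularly shift X by 2 positions.

X[k-2] = [3.8541-1.1756i, -2.8541-1.9021i, 3, -2.8541+1.9021i, 3.8541+1.1756i]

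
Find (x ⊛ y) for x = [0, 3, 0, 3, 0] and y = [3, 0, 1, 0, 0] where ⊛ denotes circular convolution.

(x ⊛ y)[n] = Σ(m=0 to 4) x[m] · y[(n-m) mod 5]

Computing each output sample:
(x ⊛ y)[0] = 3
(x ⊛ y)[1] = 9
(x ⊛ y)[2] = 0
(x ⊛ y)[3] = 12
(x ⊛ y)[4] = 0

x ⊛ y = [3, 9, 0, 12, 0]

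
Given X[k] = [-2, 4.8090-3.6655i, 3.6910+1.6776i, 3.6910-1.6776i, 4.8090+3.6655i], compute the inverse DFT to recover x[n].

x[n] = (1/5) Σ(k=0 to 4) X[k] · e^(2πikn/5)

Computing each x[n]:
x[0] = 3
x[1] = 0
x[2] = 0
x[3] = -3
x[4] = -2

x = [3, 0, 0, -3, -2]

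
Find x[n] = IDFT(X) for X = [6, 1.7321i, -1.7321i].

x[n] = (1/3) Σ(k=0 to 2) X[k] · e^(2πikn/3)

Computing each x[n]:
x[0] = 2
x[1] = 1
x[2] = 3

x = [2, 1, 3]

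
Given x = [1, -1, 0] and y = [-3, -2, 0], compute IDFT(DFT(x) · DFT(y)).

(x ⊛ y)[n] = Σ(m=0 to 2) x[m] · y[(n-m) mod 3]

Computing each output sample:
(x ⊛ y)[0] = -3
(x ⊛ y)[1] = 1
(x ⊛ y)[2] = 2

x ⊛ y = [-3, 1, 2]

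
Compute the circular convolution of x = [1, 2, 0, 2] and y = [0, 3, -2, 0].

(x ⊛ y)[n] = Σ(m=0 to 3) x[m] · y[(n-m) mod 4]

Computing each output sample:
(x ⊛ y)[0] = 6
(x ⊛ y)[1] = -1
(x ⊛ y)[2] = 4
(x ⊛ y)[3] = -4

x ⊛ y = [6, -1, 4, -4]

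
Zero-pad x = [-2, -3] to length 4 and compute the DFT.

Original 2-point DFT: [-5, 1]
Zero-padded 4-point DFT provides frequency interpolation.

DFT_4([x, 0, ...]) = [-5, -2+3i, 1, -2-3i]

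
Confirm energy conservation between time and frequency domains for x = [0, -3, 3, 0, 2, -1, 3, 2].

Time domain:
Σ|x[n]|² = |0|² + |-3|² + |3|² + |0|² + |2|² + |-1|² + |3|² + |2|² = 36.0000

Frequency domain:
(1/8)Σ|X[k]|² = (1/8)(|6|² + |-2.0000+2.8284i|² + |-4+6i|² + |-2.0000+2.8284i|² + |10|² + |-2.0000-2.8284i|² + |-4-6i|² + |-2.0000-2.8284i|²) = (1/8)·288.0000 = 36.0000

Both sides agree, confirming Parseval's theorem.

Σ|x[n]|² = (1/N)Σ|X[k]|² = 36.0000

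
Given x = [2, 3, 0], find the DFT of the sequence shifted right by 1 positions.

Time shift by 1: X_shifted[k] = ω_3^(1k) · X[k]
Shifted x = [0, 2, 3]

DFT(x[n-1]) = [5, -2.5000+0.8660i, -2.5000-0.8660i]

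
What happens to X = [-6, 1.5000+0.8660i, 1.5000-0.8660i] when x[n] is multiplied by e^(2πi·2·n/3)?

Modulation property: DFT(ω_3^(-2n)·x[n]) = X[(k-2) mod 3], so circularly shift X by 2 positions.

X[k-2] = [1.5000+0.8660i, 1.5000-0.8660i, -6]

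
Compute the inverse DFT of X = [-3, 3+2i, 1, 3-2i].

x[n] = (1/4) Σ(k=0 to 3) X[k] · e^(2πikn/4)

Computing each x[n]:
x[0] = 1
x[1] = -2
x[2] = -2
x[3] = 0

x = [1, -2, -2, 0]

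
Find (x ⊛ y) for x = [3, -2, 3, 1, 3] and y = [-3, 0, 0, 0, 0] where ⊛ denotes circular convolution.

(x ⊛ y)[n] = Σ(m=0 to 4) x[m] · y[(n-m) mod 5]

Computing each output sample:
(x ⊛ y)[0] = -9
(x ⊛ y)[1] = 6
(x ⊛ y)[2] = -9
(x ⊛ y)[3] = -3
(x ⊛ y)[4] = -9

x ⊛ y = [-9, 6, -9, -3, -9]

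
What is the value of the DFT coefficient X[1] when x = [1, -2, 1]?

X[1] = Σ(n=0 to 2) x[n] · ω_3^(1n) where ω_3 = e^(-2πi/3)
= (1)·ω_3^0 + (-2)·ω_3^1 + (1)·ω_3^2

X[1] = 1.5000+2.5981i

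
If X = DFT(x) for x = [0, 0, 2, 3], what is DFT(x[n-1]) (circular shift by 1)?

Time shift by 1: X_shifted[k] = ω_4^(1k) · X[k]
Shifted x = [3, 0, 0, 2]

DFT(x[n-1]) = [5, 3+2i, 1, 3-2i]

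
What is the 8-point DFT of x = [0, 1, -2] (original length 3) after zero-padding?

Original 3-point DFT: [-1, 0.5000-2.5981i, 0.5000+2.5981i]
Zero-padded 8-point DFT provides frequency interpolation.

DFT_8([x, 0, ...]) = [-1, 0.7071+1.2929i, 2-1i, -0.7071-2.7071i, -3, -0.7071+2.7071i, 2+1i, 0.7071-1.2929i]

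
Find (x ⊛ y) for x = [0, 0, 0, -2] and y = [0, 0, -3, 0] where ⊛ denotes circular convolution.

(x ⊛ y)[n] = Σ(m=0 to 3) x[m] · y[(n-m) mod 4]

Computing each output sample:
(x ⊛ y)[0] = 0
(x ⊛ y)[1] = 6
(x ⊛ y)[2] = 0
(x ⊛ y)[3] = 0

x ⊛ y = [0, 6, 0, 0]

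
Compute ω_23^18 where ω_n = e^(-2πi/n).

ω_23^18 = e^(-2πi·18/23)
= cos(-2π·18/23) + i·sin(-2π·18/23)
= cos(-36π/23) + i·sin(-36π/23)

ω_23^18 = cos(-36π/23) + i·sin(-36π/23) = 0.2035+0.9791i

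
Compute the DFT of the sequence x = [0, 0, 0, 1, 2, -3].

X[k] = Σ(n=0 to 5) x[n] · ω_6^(nk)
where ω_6 = e^(-2πi/6)

Computing each X[k]:
X[0] = 0
X[1] = -3.5000-0.8660i
X[2] = 1.5000-4.3301i
X[3] = 4
X[4] = 1.5000+4.3301i
X[5] = -3.5000+0.8660i

X = [0, -3.5000-0.8660i, 1.5000-4.3301i, 4, 1.5000+4.3301i, -3.5000+0.8660i]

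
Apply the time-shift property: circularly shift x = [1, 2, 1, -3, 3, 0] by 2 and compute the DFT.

Time shift by 2: X_shifted[k] = ω_6^(2k) · X[k]
Shifted x = [3, 0, 1, 2, 1, -3]

DFT(x[n-2]) = [4, -1.5000-2.5981i, 5.5000-2.5981i, 6, 5.5000+2.5981i, -1.5000+2.5981i]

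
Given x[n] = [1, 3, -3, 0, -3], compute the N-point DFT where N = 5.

X[k] = Σ(n=0 to 4) x[n] · ω_5^(nk)
where ω_5 = e^(-2πi/5)

Computing each X[k]:
X[0] = -2
X[1] = 3.4271-3.9430i
X[2] = 0.0729-6.3799i
X[3] = 0.0729+6.3799i
X[4] = 3.4271+3.9430i

X = [-2, 3.4271-3.9430i, 0.0729-6.3799i, 0.0729+6.3799i, 3.4271+3.9430i]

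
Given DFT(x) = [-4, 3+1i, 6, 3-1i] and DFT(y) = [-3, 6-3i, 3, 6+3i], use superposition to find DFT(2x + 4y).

By linearity: DFT(2x + 4y) = 2·DFT(x) + 4·DFT(y)
= 2·[-4, 3+1i, 6, 3-1i] + 4·[-3, 6-3i, 3, 6+3i]

Computing element-wise:
Z[0] = 2·(-4) + 4·(-3) = -20
Z[1] = 2·(3+1i) + 4·(6-3i) = 30-10i
Z[2] = 2·(6) + 4·(3) = 24
Z[3] = 2·(3-1i) + 4·(6+3i) = 30+10i

DFT(2x + 4y) = 2·X + 4·Y = [-20, 30-10i, 24, 30+10i]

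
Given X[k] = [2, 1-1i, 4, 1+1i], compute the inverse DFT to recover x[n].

x[n] = (1/4) Σ(k=0 to 3) X[k] · e^(2πikn/4)

Computing each x[n]:
x[0] = 2
x[1] = 0
x[2] = 1
x[3] = -1

x = [2, 0, 1, -1]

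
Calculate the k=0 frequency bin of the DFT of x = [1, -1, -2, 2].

X[0] = Σ(n=0 to 3) x[n] · ω_4^0 = Σ x[n]
= (1) + (-1) + (-2) + (2)

X[0] = 0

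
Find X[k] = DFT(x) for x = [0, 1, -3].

X[k] = Σ(n=0 to 2) x[n] · ω_3^(nk)
where ω_3 = e^(-2πi/3)

Computing each X[k]:
X[0] = -2
X[1] = 1.0000-3.4641i
X[2] = 1.0000+3.4641i

X = [-2, 1.0000-3.4641i, 1.0000+3.4641i]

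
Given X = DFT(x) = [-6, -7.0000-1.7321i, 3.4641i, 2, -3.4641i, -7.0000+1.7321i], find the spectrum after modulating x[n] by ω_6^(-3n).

Modulation property: DFT(ω_6^(-3n)·x[n]) = X[(k-3) mod 6], so circularly shift X by 3 positions.

X[k-3] = [2, -3.4641i, -7.0000+1.7321i, -6, -7.0000-1.7321i, 3.4641i]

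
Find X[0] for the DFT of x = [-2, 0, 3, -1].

X[0] = Σ(n=0 to 3) x[n] · ω_4^0 = Σ x[n]
= (-2) + (0) + (3) + (-1)

X[0] = 0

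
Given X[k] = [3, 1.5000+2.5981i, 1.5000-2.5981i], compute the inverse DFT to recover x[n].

x[n] = (1/3) Σ(k=0 to 2) X[k] · e^(2πikn/3)

Computing each x[n]:
x[0] = 2
x[1] = -1
x[2] = 2

x = [2, -1, 2]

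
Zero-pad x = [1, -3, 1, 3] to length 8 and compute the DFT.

Original 4-point DFT: [2, 6i, 2, -6i]
Zero-padded 8-point DFT provides frequency interpolation.

DFT_8([x, 0, ...]) = [2, -3.2426-1.0000i, 6i, 5.2426+1.0000i, 2, 5.2426-1.0000i, -6i, -3.2426+1.0000i]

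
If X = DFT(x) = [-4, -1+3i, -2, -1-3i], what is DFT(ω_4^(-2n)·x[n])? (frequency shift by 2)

Modulation property: DFT(ω_4^(-2n)·x[n]) = X[(k-2) mod 4], so circularly shift X by 2 positions.

X[k-2] = [-2, -1-3i, -4, -1+3i]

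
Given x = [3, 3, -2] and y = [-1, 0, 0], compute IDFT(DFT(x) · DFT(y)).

(x ⊛ y)[n] = Σ(m=0 to 2) x[m] · y[(n-m) mod 3]

Computing each output sample:
(x ⊛ y)[0] = -3
(x ⊛ y)[1] = -3
(x ⊛ y)[2] = 2

x ⊛ y = [-3, -3, 2]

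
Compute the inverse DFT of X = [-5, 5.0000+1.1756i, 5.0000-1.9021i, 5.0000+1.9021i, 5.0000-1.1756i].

x[n] = (1/5) Σ(k=0 to 4) X[k] · e^(2πikn/5)

Computing each x[n]:
x[0] = 3
x[1] = -2
x[2] = -3
x[3] = -1
x[4] = -2

x = [3, -2, -3, -1, -2]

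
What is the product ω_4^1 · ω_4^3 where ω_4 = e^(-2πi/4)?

The primitive 4th roots of unity are ω_4^k for k coprime to 4: k ∈ {1, 3}
Their product equals the constant term of the cyclotomic polynomial Φ_4(x) up to sign.
For n ≥ 3, the product of all primitive nth roots of unity is 1. (For n=1 it is 1; for n=2 it is -1.)

1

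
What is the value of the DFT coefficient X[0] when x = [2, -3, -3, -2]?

X[0] = Σ(n=0 to 3) x[n] · ω_4^0 = Σ x[n]
= (2) + (-3) + (-3) + (-2)

X[0] = -6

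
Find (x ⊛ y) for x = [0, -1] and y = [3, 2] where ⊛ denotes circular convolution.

(x ⊛ y)[n] = Σ(m=0 to 1) x[m] · y[(n-m) mod 2]

Computing each output sample:
(x ⊛ y)[0] = -2
(x ⊛ y)[1] = -3

x ⊛ y = [-2, -3]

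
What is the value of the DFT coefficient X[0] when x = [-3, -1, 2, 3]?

X[0] = Σ(n=0 to 3) x[n] · ω_4^0 = Σ x[n]
= (-3) + (-1) + (2) + (3)

X[0] = 1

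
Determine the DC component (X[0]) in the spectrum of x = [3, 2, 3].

X[0] = Σ(n=0 to 2) x[n] · ω_3^0 = Σ x[n]
= (3) + (2) + (3)

X[0] = 8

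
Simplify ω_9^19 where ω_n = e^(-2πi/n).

Since ω_9^9 = 1, powers reduce modulo 9.
19 mod 9 = 1
So ω_9^19 = ω_9^1 = e^(-2πi·1/9)

ω_9^19 = ω_9^1 = 0.7660-0.6428i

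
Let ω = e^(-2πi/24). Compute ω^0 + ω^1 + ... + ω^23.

Sum of all nth roots of unity equals 0 for n > 1 (geometric series with r ≠ 1).

0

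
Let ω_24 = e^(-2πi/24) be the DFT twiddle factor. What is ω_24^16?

ω_24^16 = e^(-2πi·16/24)
= cos(-2π·16/24) + i·sin(-2π·16/24)
= cos(-32π/24) + i·sin(-32π/24)

ω_24^16 = cos(-32π/24) + i·sin(-32π/24) = -0.5000+0.8660i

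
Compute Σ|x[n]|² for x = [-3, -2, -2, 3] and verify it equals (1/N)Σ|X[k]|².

Time domain:
Σ|x[n]|² = |-3|² + |-2|² + |-2|² + |3|² = 26.0000

Frequency domain:
(1/4)Σ|X[k]|² = (1/4)(|-4|² + |-1+5i|² + |-6|² + |-1-5i|²) = (1/4)·104.0000 = 26.0000

Both sides agree, confirming Parseval's theorem.

Σ|x[n]|² = (1/N)Σ|X[k]|² = 26.0000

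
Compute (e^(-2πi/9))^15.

Since ω_9^9 = 1, powers reduce modulo 9.
15 mod 9 = 6
So ω_9^15 = ω_9^6 = e^(-2πi·6/9)

ω_9^15 = ω_9^6 = -0.5000+0.8660i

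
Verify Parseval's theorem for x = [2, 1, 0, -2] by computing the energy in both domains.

Time domain:
Σ|x[n]|² = |2|² + |1|² + |0|² + |-2|² = 9.0000

Frequency domain:
(1/4)Σ|X[k]|² = (1/4)(|1|² + |2-3i|² + |3|² + |2+3i|²) = (1/4)·36.0000 = 9.0000

Both sides agree, confirming Parseval's theorem.

Σ|x[n]|² = (1/N)Σ|X[k]|² = 9.0000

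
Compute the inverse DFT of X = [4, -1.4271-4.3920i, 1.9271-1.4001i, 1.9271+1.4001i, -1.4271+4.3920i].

x[n] = (1/5) Σ(k=0 to 4) X[k] · e^(2πikn/5)

Computing each x[n]:
x[0] = 1
x[1] = 2
x[2] = 2
x[3] = 1
x[4] = -2

x = [1, 2, 2, 1, -2]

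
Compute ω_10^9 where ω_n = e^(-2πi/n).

ω_10^9 = e^(-2πi·9/10)
= cos(-2π·9/10) + i·sin(-2π·9/10)
= cos(-18π/10) + i·sin(-18π/10)

ω_10^9 = cos(-18π/10) + i·sin(-18π/10) = 0.8090+0.5878i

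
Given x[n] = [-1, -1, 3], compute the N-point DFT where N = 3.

X[k] = Σ(n=0 to 2) x[n] · ω_3^(nk)
where ω_3 = e^(-2πi/3)

Computing each X[k]:
X[0] = 1
X[1] = -2.0000+3.4641i
X[2] = -2.0000-3.4641i

X = [1, -2.0000+3.4641i, -2.0000-3.4641i]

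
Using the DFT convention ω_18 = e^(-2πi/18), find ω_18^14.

ω_18^14 = e^(-2πi·14/18)
= cos(-2π·14/18) + i·sin(-2π·14/18)
= cos(-28π/18) + i·sin(-28π/18)

ω_18^14 = cos(-28π/18) + i·sin(-28π/18) = 0.1736+0.9848i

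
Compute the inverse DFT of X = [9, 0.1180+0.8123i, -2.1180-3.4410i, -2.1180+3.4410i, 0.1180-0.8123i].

x[n] = (1/5) Σ(k=0 to 4) X[k] · e^(2πikn/5)

Computing each x[n]:
x[0] = 1
x[1] = 3
x[2] = 0
x[3] = 3
x[4] = 2

x = [1, 3, 0, 3, 2]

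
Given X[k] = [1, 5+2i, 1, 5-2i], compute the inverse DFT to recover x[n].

x[n] = (1/4) Σ(k=0 to 3) X[k] · e^(2πikn/4)

Computing each x[n]:
x[0] = 3
x[1] = -1
x[2] = -2
x[3] = 1

x = [3, -1, -2, 1]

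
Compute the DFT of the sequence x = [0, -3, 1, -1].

X[k] = Σ(n=0 to 3) x[n] · ω_4^(nk)
where ω_4 = e^(-2πi/4)

Computing each X[k]:
X[0] = -3
X[1] = -1+2i
X[2] = 5
X[3] = -1-2i

X = [-3, -1+2i, 5, -1-2i]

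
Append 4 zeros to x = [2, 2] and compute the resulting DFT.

Original 2-point DFT: [4, 0]
Zero-padded 6-point DFT provides frequency interpolation.

DFT_6([x, 0, ...]) = [4, 3.0000-1.7321i, 1.0000-1.7321i, 0, 1.0000+1.7321i, 3.0000+1.7321i]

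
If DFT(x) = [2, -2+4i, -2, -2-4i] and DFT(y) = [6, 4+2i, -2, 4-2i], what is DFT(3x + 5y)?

By linearity: DFT(3x + 5y) = 3·DFT(x) + 5·DFT(y)
= 3·[2, -2+4i, -2, -2-4i] + 5·[6, 4+2i, -2, 4-2i]

Computing element-wise:
Z[0] = 3·(2) + 5·(6) = 36
Z[1] = 3·(-2+4i) + 5·(4+2i) = 14+22i
Z[2] = 3·(-2) + 5·(-2) = -16
Z[3] = 3·(-2-4i) + 5·(4-2i) = 14-22i

DFT(3x + 5y) = 3·X + 5·Y = [36, 14+22i, -16, 14-22i]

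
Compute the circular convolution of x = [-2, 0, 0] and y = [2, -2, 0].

(x ⊛ y)[n] = Σ(m=0 to 2) x[m] · y[(n-m) mod 3]

Computing each output sample:
(x ⊛ y)[0] = -4
(x ⊛ y)[1] = 4
(x ⊛ y)[2] = 0

x ⊛ y = [-4, 4, 0]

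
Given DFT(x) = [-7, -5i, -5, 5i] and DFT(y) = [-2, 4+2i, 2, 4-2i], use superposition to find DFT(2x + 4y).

By linearity: DFT(2x + 4y) = 2·DFT(x) + 4·DFT(y)
= 2·[-7, -5i, -5, 5i] + 4·[-2, 4+2i, 2, 4-2i]

Computing element-wise:
Z[0] = 2·(-7) + 4·(-2) = -22
Z[1] = 2·(-5i) + 4·(4+2i) = 16-2i
Z[2] = 2·(-5) + 4·(2) = -2
Z[3] = 2·(5i) + 4·(4-2i) = 16+2i

DFT(2x + 4y) = 2·X + 4·Y = [-22, 16-2i, -2, 16+2i]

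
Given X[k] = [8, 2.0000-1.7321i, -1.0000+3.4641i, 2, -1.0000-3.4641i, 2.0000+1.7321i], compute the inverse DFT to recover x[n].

x[n] = (1/6) Σ(k=0 to 5) X[k] · e^(2πikn/6)

Computing each x[n]:
x[0] = 2
x[1] = 1
x[2] = 3
x[3] = 0
x[4] = 0
x[5] = 2

x = [2, 1, 3, 0, 0, 2]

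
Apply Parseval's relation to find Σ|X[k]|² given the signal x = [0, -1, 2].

Parseval: Σ|x[n]|² = (1/N)Σ|X[k]|², so Σ|X[k]|² = N·Σ|x[n]|² = 3·5.0000

Σ|X[k]|² = N·Σ|x[n]|² = 3·5.0000 = 15.0000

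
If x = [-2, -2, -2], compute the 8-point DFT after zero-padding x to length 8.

Original 3-point DFT: [-6, 0, 0]
Zero-padded 8-point DFT provides frequency interpolation.

DFT_8([x, 0, ...]) = [-6, -3.4142+3.4142i, 2i, -0.5858-0.5858i, -2, -0.5858+0.5858i, -2i, -3.4142-3.4142i]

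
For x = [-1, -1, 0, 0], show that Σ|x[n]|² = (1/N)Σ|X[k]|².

Time domain:
Σ|x[n]|² = |-1|² + |-1|² + |0|² + |0|² = 2.0000

Frequency domain:
(1/4)Σ|X[k]|² = (1/4)(|-2|² + |-1+1i|² + |0|² + |-1-1i|²) = (1/4)·8.0000 = 2.0000

Both sides agree, confirming Parseval's theorem.

Σ|x[n]|² = (1/N)Σ|X[k]|² = 2.0000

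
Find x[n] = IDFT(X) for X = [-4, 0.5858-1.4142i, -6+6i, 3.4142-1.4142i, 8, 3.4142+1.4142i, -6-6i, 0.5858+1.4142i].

x[n] = (1/8) Σ(k=0 to 7) X[k] · e^(2πikn/8)

Computing each x[n]:
x[0] = 0
x[1] = -3
x[2] = 2
x[3] = 1
x[4] = -2
x[5] = -3
x[6] = 2
x[7] = -1

x = [0, -3, 2, 1, -2, -3, 2, -1]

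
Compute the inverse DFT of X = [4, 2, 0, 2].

x[n] = (1/4) Σ(k=0 to 3) X[k] · e^(2πikn/4)

Computing each x[n]:
x[0] = 2
x[1] = 1
x[2] = 0
x[3] = 1

x = [2, 1, 0, 1]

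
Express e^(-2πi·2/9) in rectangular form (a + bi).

ω_9^2 = e^(-2πi·2/9)
= cos(-2π·2/9) + i·sin(-2π·2/9)
= cos(-4π/9) + i·sin(-4π/9)

ω_9^2 = cos(-4π/9) + i·sin(-4π/9) = 0.1736-0.9848i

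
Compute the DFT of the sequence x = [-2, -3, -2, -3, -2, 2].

X[k] = Σ(n=0 to 5) x[n] · ω_6^(nk)
where ω_6 = e^(-2πi/6)

Computing each X[k]:
X[0] = -10
X[1] = 2.5000+4.3301i
X[2] = -2.5000+4.3301i
X[3] = -2
X[4] = -2.5000-4.3301i
X[5] = 2.5000-4.3301i

X = [-10, 2.5000+4.3301i, -2.5000+4.3301i, -2, -2.5000-4.3301i, 2.5000-4.3301i]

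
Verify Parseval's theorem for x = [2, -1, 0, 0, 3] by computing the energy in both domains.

Time domain:
Σ|x[n]|² = |2|² + |-1|² + |0|² + |0|² + |3|² = 14.0000

Frequency domain:
(1/5)Σ|X[k]|² = (1/5)(|4|² + |2.6180+3.8042i|² + |0.3820+2.3511i|² + |0.3820-2.3511i|² + |2.6180-3.8042i|²) = (1/5)·70.0000 = 14.0000

Both sides agree, confirming Parseval's theorem.

Σ|x[n]|² = (1/N)Σ|X[k]|² = 14.0000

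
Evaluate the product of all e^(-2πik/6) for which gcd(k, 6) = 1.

The primitive 6th roots of unity are ω_6^k for k coprime to 6: k ∈ {1, 5}
Their product equals the constant term of the cyclotomic polynomial Φ_6(x) up to sign.
For n ≥ 3, the product of all primitive nth roots of unity is 1. (For n=1 it is 1; for n=2 it is -1.)

1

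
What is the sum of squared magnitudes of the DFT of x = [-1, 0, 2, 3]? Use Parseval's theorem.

Parseval: Σ|x[n]|² = (1/N)Σ|X[k]|², so Σ|X[k]|² = N·Σ|x[n]|² = 4·14.0000

Σ|X[k]|² = N·Σ|x[n]|² = 4·14.0000 = 56.0000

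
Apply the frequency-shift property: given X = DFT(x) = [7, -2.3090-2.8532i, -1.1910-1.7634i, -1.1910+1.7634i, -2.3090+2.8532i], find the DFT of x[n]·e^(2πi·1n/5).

Modulation property: DFT(ω_5^(-1n)·x[n]) = X[(k-1) mod 5], so circularly shift X by 1 positions.

X[k-1] = [-2.3090+2.8532i, 7, -2.3090-2.8532i, -1.1910-1.7634i, -1.1910+1.7634i]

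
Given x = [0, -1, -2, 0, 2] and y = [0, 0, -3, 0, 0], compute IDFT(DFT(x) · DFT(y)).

(x ⊛ y)[n] = Σ(m=0 to 4) x[m] · y[(n-m) mod 5]

Computing each output sample:
(x ⊛ y)[0] = 0
(x ⊛ y)[1] = -6
(x ⊛ y)[2] = 0
(x ⊛ y)[3] = 3
(x ⊛ y)[4] = 6

x ⊛ y = [0, -6, 0, 3, 6]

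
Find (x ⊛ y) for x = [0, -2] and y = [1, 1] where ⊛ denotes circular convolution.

(x ⊛ y)[n] = Σ(m=0 to 1) x[m] · y[(n-m) mod 2]

Computing each output sample:
(x ⊛ y)[0] = -2
(x ⊛ y)[1] = -2

x ⊛ y = [-2, -2]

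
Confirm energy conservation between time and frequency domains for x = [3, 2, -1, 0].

Time domain:
Σ|x[n]|² = |3|² + |2|² + |-1|² + |0|² = 14.0000

Frequency domain:
(1/4)Σ|X[k]|² = (1/4)(|4|² + |4-2i|² + |0|² + |4+2i|²) = (1/4)·56.0000 = 14.0000

Both sides agree, confirming Parseval's theorem.

Σ|x[n]|² = (1/N)Σ|X[k]|² = 14.0000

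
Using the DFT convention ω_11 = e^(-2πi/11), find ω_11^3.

ω_11^3 = e^(-2πi·3/11)
= cos(-2π·3/11) + i·sin(-2π·3/11)
= cos(-6π/11) + i·sin(-6π/11)

ω_11^3 = cos(-6π/11) + i·sin(-6π/11) = -0.1423-0.9898i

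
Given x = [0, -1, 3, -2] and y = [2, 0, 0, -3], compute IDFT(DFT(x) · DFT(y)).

(x ⊛ y)[n] = Σ(m=0 to 3) x[m] · y[(n-m) mod 4]

Computing each output sample:
(x ⊛ y)[0] = 3
(x ⊛ y)[1] = -11
(x ⊛ y)[2] = 12
(x ⊛ y)[3] = -4

x ⊛ y = [3, -11, 12, -4]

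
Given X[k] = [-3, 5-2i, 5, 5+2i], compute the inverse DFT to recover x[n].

x[n] = (1/4) Σ(k=0 to 3) X[k] · e^(2πikn/4)

Computing each x[n]:
x[0] = 3
x[1] = -1
x[2] = -2
x[3] = -3

x = [3, -1, -2, -3]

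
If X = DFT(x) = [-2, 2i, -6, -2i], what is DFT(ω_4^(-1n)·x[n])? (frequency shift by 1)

Modulation property: DFT(ω_4^(-1n)·x[n]) = X[(k-1) mod 4], so circularly shift X by 1 positions.

X[k-1] = [-2i, -2, 2i, -6]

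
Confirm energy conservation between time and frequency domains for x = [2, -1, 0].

Time domain:
Σ|x[n]|² = |2|² + |-1|² + |0|² = 5.0000

Frequency domain:
(1/3)Σ|X[k]|² = (1/3)(|1|² + |2.5000+0.8660i|² + |2.5000-0.8660i|²) = (1/3)·15.0000 = 5.0000

Both sides agree, confirming Parseval's theorem.

Σ|x[n]|² = (1/N)Σ|X[k]|² = 5.0000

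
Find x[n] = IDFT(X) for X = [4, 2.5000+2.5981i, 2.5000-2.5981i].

x[n] = (1/3) Σ(k=0 to 2) X[k] · e^(2πikn/3)

Computing each x[n]:
x[0] = 3
x[1] = -1
x[2] = 2

x = [3, -1, 2]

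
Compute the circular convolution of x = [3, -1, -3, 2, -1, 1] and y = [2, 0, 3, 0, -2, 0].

(x ⊛ y)[n] = Σ(m=0 to 5) x[m] · y[(n-m) mod 6]

Computing each output sample:
(x ⊛ y)[0] = 9
(x ⊛ y)[1] = -3
(x ⊛ y)[2] = 5
(x ⊛ y)[3] = -1
(x ⊛ y)[4] = -17
(x ⊛ y)[5] = 10

x ⊛ y = [9, -3, 5, -1, -17, 10]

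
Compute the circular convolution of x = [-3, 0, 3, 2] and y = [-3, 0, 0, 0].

(x ⊛ y)[n] = Σ(m=0 to 3) x[m] · y[(n-m) mod 4]

Computing each output sample:
(x ⊛ y)[0] = 9
(x ⊛ y)[1] = 0
(x ⊛ y)[2] = -9
(x ⊛ y)[3] = -6

x ⊛ y = [9, 0, -9, -6]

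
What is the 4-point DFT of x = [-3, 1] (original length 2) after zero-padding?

Original 2-point DFT: [-2, -4]
Zero-padded 4-point DFT provides frequency interpolation.

DFT_4([x, 0, ...]) = [-2, -3-1i, -4, -3+1i]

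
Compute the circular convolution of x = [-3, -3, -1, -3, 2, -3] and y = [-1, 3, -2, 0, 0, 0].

(x ⊛ y)[n] = Σ(m=0 to 5) x[m] · y[(n-m) mod 6]

Computing each output sample:
(x ⊛ y)[0] = -10
(x ⊛ y)[1] = 0
(x ⊛ y)[2] = -2
(x ⊛ y)[3] = 6
(x ⊛ y)[4] = -9
(x ⊛ y)[5] = 15

x ⊛ y = [-10, 0, -2, 6, -9, 15]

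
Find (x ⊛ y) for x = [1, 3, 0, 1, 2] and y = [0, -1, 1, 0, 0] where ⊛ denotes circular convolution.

(x ⊛ y)[n] = Σ(m=0 to 4) x[m] · y[(n-m) mod 5]

Computing each output sample:
(x ⊛ y)[0] = -1
(x ⊛ y)[1] = 1
(x ⊛ y)[2] = -2
(x ⊛ y)[3] = 3
(x ⊛ y)[4] = -1

x ⊛ y = [-1, 1, -2, 3, -1]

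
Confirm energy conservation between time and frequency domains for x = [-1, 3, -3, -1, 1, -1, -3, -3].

Time domain:
Σ|x[n]|² = |-1|² + |3|² + |-3|² + |-1|² + |1|² + |-1|² + |-3|² + |-3|² = 40.0000

Frequency domain:
(1/8)Σ|X[k]|² = (1/8)(|-8|² + |-0.5858-4.2426i|² + |6-6i|² + |-3.4142-4.2426i|² + |-4|² + |-3.4142+4.2426i|² + |6+6i|² + |-0.5858+4.2426i|²) = (1/8)·320.0000 = 40.0000

Both sides agree, confirming Parseval's theorem.

Σ|x[n]|² = (1/N)Σ|X[k]|² = 40.0000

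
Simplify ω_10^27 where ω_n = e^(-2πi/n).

Since ω_10^10 = 1, powers reduce modulo 10.
27 mod 10 = 7
So ω_10^27 = ω_10^7 = e^(-2πi·7/10)

ω_10^27 = ω_10^7 = -0.3090+0.9511i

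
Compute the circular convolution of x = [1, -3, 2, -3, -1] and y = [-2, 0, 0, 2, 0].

(x ⊛ y)[n] = Σ(m=0 to 4) x[m] · y[(n-m) mod 5]

Computing each output sample:
(x ⊛ y)[0] = 2
(x ⊛ y)[1] = 0
(x ⊛ y)[2] = -6
(x ⊛ y)[3] = 8
(x ⊛ y)[4] = -4

x ⊛ y = [2, 0, -6, 8, -4]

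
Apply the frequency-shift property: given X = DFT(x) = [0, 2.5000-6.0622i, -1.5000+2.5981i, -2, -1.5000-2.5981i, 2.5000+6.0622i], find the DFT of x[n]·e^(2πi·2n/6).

Modulation property: DFT(ω_6^(-2n)·x[n]) = X[(k-2) mod 6], so circularly shift X by 2 positions.

X[k-2] = [-1.5000-2.5981i, 2.5000+6.0622i, 0, 2.5000-6.0622i, -1.5000+2.5981i, -2]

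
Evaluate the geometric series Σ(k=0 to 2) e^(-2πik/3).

Sum of all nth roots of unity equals 0 for n > 1 (geometric series with r ≠ 1).

0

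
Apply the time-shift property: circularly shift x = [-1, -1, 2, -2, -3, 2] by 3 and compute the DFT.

Time shift by 3: X_shifted[k] = ω_6^(3k) · X[k]
Shifted x = [-2, -3, 2, -1, -1, 2]

DFT(x[n-3]) = [-3, -2.0000+1.7321i, -3.0000+6.9282i, 1, -3.0000-6.9282i, -2.0000-1.7321i]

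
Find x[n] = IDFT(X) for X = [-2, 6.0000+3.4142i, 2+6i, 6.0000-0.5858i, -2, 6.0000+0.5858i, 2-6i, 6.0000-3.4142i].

x[n] = (1/8) Σ(k=0 to 7) X[k] · e^(2πikn/8)

Computing each x[n]:
x[0] = 3
x[1] = -2
x[2] = -2
x[3] = 1
x[4] = -3
x[5] = -1
x[6] = 0
x[7] = 2

x = [3, -2, -2, 1, -3, -1, 0, 2]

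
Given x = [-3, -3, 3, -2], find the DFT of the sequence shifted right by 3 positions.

Time shift by 3: X_shifted[k] = ω_4^(3k) · X[k]
Shifted x = [-3, 3, -2, -3]

DFT(x[n-3]) = [-5, -1-6i, -5, -1+6i]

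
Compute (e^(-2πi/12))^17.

Since ω_12^12 = 1, powers reduce modulo 12.
17 mod 12 = 5
So ω_12^17 = ω_12^5 = e^(-2πi·5/12)

ω_12^17 = ω_12^5 = -0.8660-0.5000i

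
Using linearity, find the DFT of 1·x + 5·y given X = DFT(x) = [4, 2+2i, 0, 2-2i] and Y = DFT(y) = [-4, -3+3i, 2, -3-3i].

By linearity: DFT(1x + 5y) = 1·DFT(x) + 5·DFT(y)
= 1·[4, 2+2i, 0, 2-2i] + 5·[-4, -3+3i, 2, -3-3i]

Computing element-wise:
Z[0] = 1·(4) + 5·(-4) = -16
Z[1] = 1·(2+2i) + 5·(-3+3i) = -13+17i
Z[2] = 1·(0) + 5·(2) = 10
Z[3] = 1·(2-2i) + 5·(-3-3i) = -13-17i

DFT(1x + 5y) = 1·X + 5·Y = [-16, -13+17i, 10, -13-17i]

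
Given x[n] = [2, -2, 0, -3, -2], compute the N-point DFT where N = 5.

X[k] = Σ(n=0 to 4) x[n] · ω_5^(nk)
where ω_5 = e^(-2πi/5)

Computing each X[k]:
X[0] = -5
X[1] = 3.1910-1.7634i
X[2] = 4.3090+2.8532i
X[3] = 4.3090-2.8532i
X[4] = 3.1910+1.7634i

X = [-5, 3.1910-1.7634i, 4.3090+2.8532i, 4.3090-2.8532i, 3.1910+1.7634i]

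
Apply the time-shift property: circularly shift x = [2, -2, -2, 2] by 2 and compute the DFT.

Time shift by 2: X_shifted[k] = ω_4^(2k) · X[k]
Shifted x = [-2, 2, 2, -2]

DFT(x[n-2]) = [0, -4-4i, 0, -4+4i]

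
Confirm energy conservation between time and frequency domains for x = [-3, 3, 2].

Time domain:
Σ|x[n]|² = |-3|² + |3|² + |2|² = 22.0000

Frequency domain:
(1/3)Σ|X[k]|² = (1/3)(|2|² + |-5.5000-0.8660i|² + |-5.5000+0.8660i|²) = (1/3)·66.0000 = 22.0000

Both sides agree, confirming Parseval's theorem.

Σ|x[n]|² = (1/N)Σ|X[k]|² = 22.0000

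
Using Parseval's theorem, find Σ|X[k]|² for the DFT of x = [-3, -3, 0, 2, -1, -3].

Parseval: Σ|x[n]|² = (1/N)Σ|X[k]|², so Σ|X[k]|² = N·Σ|x[n]|² = 6·32.0000

Σ|X[k]|² = N·Σ|x[n]|² = 6·32.0000 = 192.0000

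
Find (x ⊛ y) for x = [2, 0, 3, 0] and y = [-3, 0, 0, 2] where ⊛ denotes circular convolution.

(x ⊛ y)[n] = Σ(m=0 to 3) x[m] · y[(n-m) mod 4]

Computing each output sample:
(x ⊛ y)[0] = -6
(x ⊛ y)[1] = 6
(x ⊛ y)[2] = -9
(x ⊛ y)[3] = 4

x ⊛ y = [-6, 6, -9, 4]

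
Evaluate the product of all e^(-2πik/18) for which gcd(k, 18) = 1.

The primitive 18th roots of unity are ω_18^k for k coprime to 18: k ∈ {1, 5, 7, 11, 13, 17}
Their product equals the constant term of the cyclotomic polynomial Φ_18(x) up to sign.
For n ≥ 3, the product of all primitive nth roots of unity is 1. (For n=1 it is 1; for n=2 it is -1.)

1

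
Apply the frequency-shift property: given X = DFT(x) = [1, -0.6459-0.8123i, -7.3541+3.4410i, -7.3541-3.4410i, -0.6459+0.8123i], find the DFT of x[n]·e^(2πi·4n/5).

Modulation property: DFT(ω_5^(-4n)·x[n]) = X[(k-4) mod 5], so circularly shift X by 4 positions.

X[k-4] = [-0.6459-0.8123i, -7.3541+3.4410i, -7.3541-3.4410i, -0.6459+0.8123i, 1]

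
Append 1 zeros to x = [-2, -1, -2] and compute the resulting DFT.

Original 3-point DFT: [-5, -0.5000-0.8660i, -0.5000+0.8660i]
Zero-padded 4-point DFT provides frequency interpolation.

DFT_4([x, 0, ...]) = [-5, 1i, -3, -1i]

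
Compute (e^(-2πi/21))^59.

Since ω_21^21 = 1, powers reduce modulo 21.
59 mod 21 = 17
So ω_21^59 = ω_21^17 = e^(-2πi·17/21)

ω_21^59 = ω_21^17 = 0.3653+0.9309i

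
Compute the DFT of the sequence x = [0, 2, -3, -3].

X[k] = Σ(n=0 to 3) x[n] · ω_4^(nk)
where ω_4 = e^(-2πi/4)

Computing each X[k]:
X[0] = -4
X[1] = 3-5i
X[2] = -2
X[3] = 3+5i

X = [-4, 3-5i, -2, 3+5i]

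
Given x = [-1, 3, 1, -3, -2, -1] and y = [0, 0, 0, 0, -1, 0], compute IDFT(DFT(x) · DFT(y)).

(x ⊛ y)[n] = Σ(m=0 to 5) x[m] · y[(n-m) mod 6]

Computing each output sample:
(x ⊛ y)[0] = -1
(x ⊛ y)[1] = 3
(x ⊛ y)[2] = 2
(x ⊛ y)[3] = 1
(x ⊛ y)[4] = 1
(x ⊛ y)[5] = -3

x ⊛ y = [-1, 3, 2, 1, 1, -3]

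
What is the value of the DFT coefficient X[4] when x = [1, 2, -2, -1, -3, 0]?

X[4] = Σ(n=0 to 5) x[n] · ω_6^(4n) where ω_6 = e^(-2πi/6)
= (1)·ω_6^0 + (2)·ω_6^4 + (-2)·ω_6^8 + (-1)·ω_6^12 + (-3)·ω_6^16 + (0)·ω_6^20

X[4] = 1.5000+0.8660i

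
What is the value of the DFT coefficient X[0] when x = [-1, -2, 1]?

X[0] = Σ(n=0 to 2) x[n] · ω_3^0 = Σ x[n]
= (-1) + (-2) + (1)

X[0] = -2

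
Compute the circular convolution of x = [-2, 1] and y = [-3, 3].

(x ⊛ y)[n] = Σ(m=0 to 1) x[m] · y[(n-m) mod 2]

Computing each output sample:
(x ⊛ y)[0] = 9
(x ⊛ y)[1] = -9

x ⊛ y = [9, -9]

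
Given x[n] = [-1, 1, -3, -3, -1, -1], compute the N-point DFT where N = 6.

X[k] = Σ(n=0 to 5) x[n] · ω_6^(nk)
where ω_6 = e^(-2πi/6)

Computing each X[k]:
X[0] = -8
X[1] = 4
X[2] = -2.0000-3.4641i
X[3] = -2
X[4] = -2.0000+3.4641i
X[5] = 4

X = [-8, 4, -2.0000-3.4641i, -2, -2.0000+3.4641i, 4]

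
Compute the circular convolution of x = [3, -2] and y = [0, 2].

(x ⊛ y)[n] = Σ(m=0 to 1) x[m] · y[(n-m) mod 2]

Computing each output sample:
(x ⊛ y)[0] = -4
(x ⊛ y)[1] = 6

x ⊛ y = [-4, 6]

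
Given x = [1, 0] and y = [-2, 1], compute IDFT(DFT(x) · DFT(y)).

(x ⊛ y)[n] = Σ(m=0 to 1) x[m] · y[(n-m) mod 2]

Computing each output sample:
(x ⊛ y)[0] = -2
(x ⊛ y)[1] = 1

x ⊛ y = [-2, 1]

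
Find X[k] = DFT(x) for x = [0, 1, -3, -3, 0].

X[k] = Σ(n=0 to 4) x[n] · ω_5^(nk)
where ω_5 = e^(-2πi/5)

Computing each X[k]:
X[0] = -5
X[1] = 5.1631-0.9511i
X[2] = -2.6631-0.5878i
X[3] = -2.6631+0.5878i
X[4] = 5.1631+0.9511i

X = [-5, 5.1631-0.9511i, -2.6631-0.5878i, -2.6631+0.5878i, 5.1631+0.9511i]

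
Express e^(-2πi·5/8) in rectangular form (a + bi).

ω_8^5 = e^(-2πi·5/8)
= cos(-2π·5/8) + i·sin(-2π·5/8)
= cos(-10π/8) + i·sin(-10π/8)

ω_8^5 = cos(-10π/8) + i·sin(-10π/8) = -0.7071+0.7071i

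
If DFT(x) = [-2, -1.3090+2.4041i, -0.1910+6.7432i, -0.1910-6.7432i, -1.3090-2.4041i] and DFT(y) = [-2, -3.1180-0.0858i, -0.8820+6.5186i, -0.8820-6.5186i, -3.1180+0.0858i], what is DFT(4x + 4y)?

By linearity: DFT(4x + 4y) = 4·DFT(x) + 4·DFT(y)
= 4·[-2, -1.3090+2.4041i, -0.1910+6.7432i, -0.1910-6.7432i, -1.3090-2.4041i] + 4·[-2, -3.1180-0.0858i, -0.8820+6.5186i, -0.8820-6.5186i, -3.1180+0.0858i]

Computing element-wise:
Z[0] = 4·(-2) + 4·(-2) = -16
Z[1] = 4·(-1.3090+2.4041i) + 4·(-3.1180-0.0858i) = -17.7080+9.2732i
Z[2] = 4·(-0.1910+6.7432i) + 4·(-0.8820+6.5186i) = -4.2920+53.0472i
Z[3] = 4·(-0.1910-6.7432i) + 4·(-0.8820-6.5186i) = -4.2920-53.0472i
Z[4] = 4·(-1.3090-2.4041i) + 4·(-3.1180+0.0858i) = -17.7080-9.2732i

DFT(4x + 4y) = 4·X + 4·Y = [-16, -17.7080+9.2732i, -4.2920+53.0472i, -4.2920-53.0472i, -17.7080-9.2732i]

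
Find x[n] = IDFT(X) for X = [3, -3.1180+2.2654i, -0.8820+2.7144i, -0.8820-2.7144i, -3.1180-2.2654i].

x[n] = (1/5) Σ(k=0 to 4) X[k] · e^(2πikn/5)

Computing each x[n]:
x[0] = -1
x[1] = -1
x[2] = 2
x[3] = 1
x[4] = 2

x = [-1, -1, 2, 1, 2]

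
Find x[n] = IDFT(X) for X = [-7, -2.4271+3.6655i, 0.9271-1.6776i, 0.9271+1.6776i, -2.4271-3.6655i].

x[n] = (1/5) Σ(k=0 to 4) X[k] · e^(2πikn/5)

Computing each x[n]:
x[0] = -2
x[1] = -3
x[2] = -2
x[3] = 1
x[4] = -1

x = [-2, -3, -2, 1, -1]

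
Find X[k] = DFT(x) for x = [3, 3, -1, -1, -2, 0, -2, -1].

X[k] = Σ(n=0 to 7) x[n] · ω_8^(nk)
where ω_8 = e^(-2πi/8)

Computing each X[k]:
X[0] = -1
X[1] = 7.1213-3.1213i
X[2] = 4-5i
X[3] = 2.8787-1.1213i
X[4] = -3
X[5] = 2.8787+1.1213i
X[6] = 4+5i
X[7] = 7.1213+3.1213i

X = [-1, 7.1213-3.1213i, 4-5i, 2.8787-1.1213i, -3, 2.8787+1.1213i, 4+5i, 7.1213+3.1213i]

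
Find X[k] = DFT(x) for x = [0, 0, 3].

X[k] = Σ(n=0 to 2) x[n] · ω_3^(nk)
where ω_3 = e^(-2πi/3)

Computing each X[k]:
X[0] = 3
X[1] = -1.5000+2.5981i
X[2] = -1.5000-2.5981i

X = [3, -1.5000+2.5981i, -1.5000-2.5981i]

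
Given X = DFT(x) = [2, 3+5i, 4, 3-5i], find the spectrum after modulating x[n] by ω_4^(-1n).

Modulation property: DFT(ω_4^(-1n)·x[n]) = X[(k-1) mod 4], so circularly shift X by 1 positions.

X[k-1] = [3-5i, 2, 3+5i, 4]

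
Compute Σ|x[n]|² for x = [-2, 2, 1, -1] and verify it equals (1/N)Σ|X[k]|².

Time domain:
Σ|x[n]|² = |-2|² + |2|² + |1|² + |-1|² = 10.0000

Frequency domain:
(1/4)Σ|X[k]|² = (1/4)(|0|² + |-3-3i|² + |-2|² + |-3+3i|²) = (1/4)·40.0000 = 10.0000

Both sides agree, confirming Parseval's theorem.

Σ|x[n]|² = (1/N)Σ|X[k]|² = 10.0000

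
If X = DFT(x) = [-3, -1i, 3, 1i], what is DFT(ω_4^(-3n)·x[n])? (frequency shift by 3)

Modulation property: DFT(ω_4^(-3n)·x[n]) = X[(k-3) mod 4], so circularly shift X by 3 positions.

X[k-3] = [-1i, 3, 1i, -3]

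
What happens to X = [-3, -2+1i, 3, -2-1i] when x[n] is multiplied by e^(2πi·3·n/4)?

Modulation property: DFT(ω_4^(-3n)·x[n]) = X[(k-3) mod 4], so circularly shift X by 3 positions.

X[k-3] = [-2+1i, 3, -2-1i, -3]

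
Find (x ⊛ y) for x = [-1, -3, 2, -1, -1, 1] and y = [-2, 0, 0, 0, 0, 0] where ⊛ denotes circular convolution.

(x ⊛ y)[n] = Σ(m=0 to 5) x[m] · y[(n-m) mod 6]

Computing each output sample:
(x ⊛ y)[0] = 2
(x ⊛ y)[1] = 6
(x ⊛ y)[2] = -4
(x ⊛ y)[3] = 2
(x ⊛ y)[4] = 2
(x ⊛ y)[5] = -2

x ⊛ y = [2, 6, -4, 2, 2, -2]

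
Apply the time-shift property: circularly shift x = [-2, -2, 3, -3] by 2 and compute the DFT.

Time shift by 2: X_shifted[k] = ω_4^(2k) · X[k]
Shifted x = [3, -3, -2, -2]

DFT(x[n-2]) = [-4, 5+1i, 6, 5-1i]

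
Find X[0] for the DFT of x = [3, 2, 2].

X[0] = Σ(n=0 to 2) x[n] · ω_3^0 = Σ x[n]
= (3) + (2) + (2)

X[0] = 7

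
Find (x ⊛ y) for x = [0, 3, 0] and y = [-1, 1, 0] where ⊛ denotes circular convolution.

(x ⊛ y)[n] = Σ(m=0 to 2) x[m] · y[(n-m) mod 3]

Computing each output sample:
(x ⊛ y)[0] = 0
(x ⊛ y)[1] = -3
(x ⊛ y)[2] = 3

x ⊛ y = [0, -3, 3]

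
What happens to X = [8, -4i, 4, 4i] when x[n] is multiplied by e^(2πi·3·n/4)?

Modulation property: DFT(ω_4^(-3n)·x[n]) = X[(k-3) mod 4], so circularly shift X by 3 positions.

X[k-3] = [-4i, 4, 4i, 8]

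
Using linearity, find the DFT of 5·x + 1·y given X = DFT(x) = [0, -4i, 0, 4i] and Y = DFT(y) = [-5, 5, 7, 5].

By linearity: DFT(5x + 1y) = 5·DFT(x) + 1·DFT(y)
= 5·[0, -4i, 0, 4i] + 1·[-5, 5, 7, 5]

Computing element-wise:
Z[0] = 5·(0) + 1·(-5) = -5
Z[1] = 5·(-4i) + 1·(5) = 5-20i
Z[2] = 5·(0) + 1·(7) = 7
Z[3] = 5·(4i) + 1·(5) = 5+20i

DFT(5x + 1y) = 5·X + 1·Y = [-5, 5-20i, 7, 5+20i]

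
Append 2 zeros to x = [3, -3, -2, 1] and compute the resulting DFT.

Original 4-point DFT: [-1, 5+4i, 3, 5-4i]
Zero-padded 6-point DFT provides frequency interpolation.

DFT_6([x, 0, ...]) = [-1, 1.5000+4.3301i, 6.5000+0.8660i, 3, 6.5000-0.8660i, 1.5000-4.3301i]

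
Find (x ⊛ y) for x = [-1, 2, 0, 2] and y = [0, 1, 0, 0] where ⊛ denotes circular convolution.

(x ⊛ y)[n] = Σ(m=0 to 3) x[m] · y[(n-m) mod 4]

Computing each output sample:
(x ⊛ y)[0] = 2
(x ⊛ y)[1] = -1
(x ⊛ y)[2] = 2
(x ⊛ y)[3] = 0

x ⊛ y = [2, -1, 2, 0]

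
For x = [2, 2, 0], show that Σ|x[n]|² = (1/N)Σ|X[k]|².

Time domain:
Σ|x[n]|² = |2|² + |2|² + |0|² = 8.0000

Frequency domain:
(1/3)Σ|X[k]|² = (1/3)(|4|² + |1.0000-1.7321i|² + |1.0000+1.7321i|²) = (1/3)·24.0000 = 8.0000

Both sides agree, confirming Parseval's theorem.

Σ|x[n]|² = (1/N)Σ|X[k]|² = 8.0000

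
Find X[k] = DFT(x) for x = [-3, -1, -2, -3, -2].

X[k] = Σ(n=0 to 4) x[n] · ω_5^(nk)
where ω_5 = e^(-2πi/5)

Computing each X[k]:
X[0] = -11
X[1] = 0.1180-1.5388i
X[2] = -2.1180+0.3633i
X[3] = -2.1180-0.3633i
X[4] = 0.1180+1.5388i

X = [-11, 0.1180-1.5388i, -2.1180+0.3633i, -2.1180-0.3633i, 0.1180+1.5388i]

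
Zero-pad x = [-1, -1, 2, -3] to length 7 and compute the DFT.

Original 4-point DFT: [-3, -3-2i, 5, -3+2i]
Zero-padded 7-point DFT provides frequency interpolation.

DFT_7([x, 0, ...]) = [-3, 0.6344+0.1336i, -4.4499-0.5028i, 1.8155+4.9223i, 1.8155-4.9223i, -4.4499+0.5028i, 0.6344-0.1336i]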